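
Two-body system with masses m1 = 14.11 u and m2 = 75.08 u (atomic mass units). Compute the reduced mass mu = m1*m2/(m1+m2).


mu = m1 * m2 / (m1 + m2)
= 14.11 * 75.08 / (14.11 + 75.08)
= 1059.3788 / 89.19
= 11.8778 u

11.8778


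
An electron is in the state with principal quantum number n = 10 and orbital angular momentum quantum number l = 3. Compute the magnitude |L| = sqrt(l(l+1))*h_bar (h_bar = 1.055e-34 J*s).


L = sqrt(l*(l+1)) * h_bar
= sqrt(3 * 4) * 1.055e-34
= sqrt(12) * 1.055e-34
= 3.4641 * 1.055e-34
= 3.6546e-34 J*s

3.6546e-34


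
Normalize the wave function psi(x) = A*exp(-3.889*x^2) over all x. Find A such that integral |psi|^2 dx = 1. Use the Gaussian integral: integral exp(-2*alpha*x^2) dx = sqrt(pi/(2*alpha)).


integral |psi|^2 dx = A^2 * sqrt(pi/(2*alpha)) = 1
A^2 = sqrt(2*alpha/pi)
= sqrt(2 * 3.889 / pi)
= 1.573472
A = sqrt(1.573472)
= 1.2544

1.2544


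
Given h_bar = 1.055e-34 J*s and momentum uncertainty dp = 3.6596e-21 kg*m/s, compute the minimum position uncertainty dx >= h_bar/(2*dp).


dx = h_bar / (2 * dp)
= 1.055e-34 / (2 * 3.6596e-21)
= 1.055e-34 / 7.3192e-21
= 1.4414e-14 m

1.4414e-14


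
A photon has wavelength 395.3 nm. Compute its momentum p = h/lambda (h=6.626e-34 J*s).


p = h / lambda
= 6.626e-34 / (395.3e-9)
= 6.626e-34 / 3.9530e-07
= 1.6762e-27 kg*m/s

1.6762e-27


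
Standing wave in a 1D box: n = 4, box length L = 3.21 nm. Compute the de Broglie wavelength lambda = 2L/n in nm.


lambda = 2L / n
= 2 * 3.21 / 4
= 6.42 / 4
= 1.605 nm

1.605


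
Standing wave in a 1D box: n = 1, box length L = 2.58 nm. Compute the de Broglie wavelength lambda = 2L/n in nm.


lambda = 2L / n
= 2 * 2.58 / 1
= 5.16 / 1
= 5.16 nm

5.16


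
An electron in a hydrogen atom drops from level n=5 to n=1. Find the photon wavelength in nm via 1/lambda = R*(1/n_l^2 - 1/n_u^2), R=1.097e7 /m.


1/lambda = R * (1/n_l^2 - 1/n_u^2)
= 1.097e7 * (1/1^2 - 1/5^2)
= 1.097e7 * (1.0 - 0.04)
= 1.097e7 * 0.96
= 1.0531e+07 /m
lambda = 1 / 1.0531e+07 = 94.9559 nm

94.9559


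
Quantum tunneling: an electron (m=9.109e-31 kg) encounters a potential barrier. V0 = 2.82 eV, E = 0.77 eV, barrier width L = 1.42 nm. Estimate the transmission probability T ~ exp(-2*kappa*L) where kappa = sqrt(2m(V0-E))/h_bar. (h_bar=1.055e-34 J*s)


V0 - E = 2.05 eV = 3.2841e-19 J
kappa = sqrt(2 * m * (V0-E)) / h_bar
= sqrt(2 * 9.109e-31 * 3.2841e-19) / 1.055e-34
= 7.3317e+09 /m
2*kappa*L = 2 * 7.3317e+09 * 1.42e-9
= 20.8221
T = exp(-20.8221) = 9.058978e-10

9.058978e-10


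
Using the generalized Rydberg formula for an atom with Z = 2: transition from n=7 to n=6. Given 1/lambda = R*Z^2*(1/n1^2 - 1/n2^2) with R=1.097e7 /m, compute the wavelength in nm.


1/lambda = R * Z^2 * (1/n1^2 - 1/n2^2)
= 1.097e7 * 2^2 * (1/6^2 - 1/7^2)
= 1.097e7 * 4 * (0.027778 - 0.020408)
= 3.2338e+05 /m
lambda = 1 / 3.2338e+05
= 3092.3498 nm

3092.3498


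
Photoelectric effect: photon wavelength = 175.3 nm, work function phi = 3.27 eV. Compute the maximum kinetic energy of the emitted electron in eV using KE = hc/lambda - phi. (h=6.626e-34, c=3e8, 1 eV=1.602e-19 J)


E_photon = hc / lambda
= (6.626e-34)(3e8) / (175.3e-9)
= 1.1339e-18 J
= 7.0783 eV
KE = E_photon - phi
= 7.0783 - 3.27
= 3.8083 eV

3.8083


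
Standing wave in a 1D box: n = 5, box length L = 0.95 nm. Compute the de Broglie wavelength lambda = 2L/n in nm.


lambda = 2L / n
= 2 * 0.95 / 5
= 1.9 / 5
= 0.38 nm

0.38


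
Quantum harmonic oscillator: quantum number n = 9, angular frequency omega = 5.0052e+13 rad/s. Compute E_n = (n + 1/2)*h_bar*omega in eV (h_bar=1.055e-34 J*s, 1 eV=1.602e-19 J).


E = (n + 1/2) * h_bar * omega
= (9 + 0.5) * 1.055e-34 * 5.0052e+13
= 9.5 * 5.2805e-21
= 5.0165e-20 J
= 0.3131 eV

0.3131


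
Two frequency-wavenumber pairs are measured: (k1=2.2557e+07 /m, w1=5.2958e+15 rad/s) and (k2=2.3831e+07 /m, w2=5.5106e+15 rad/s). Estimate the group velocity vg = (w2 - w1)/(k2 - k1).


vg = (w2 - w1) / (k2 - k1)
= (5.5106e+15 - 5.2958e+15) / (2.3831e+07 - 2.2557e+07)
= 2.1480e+14 / 1.2740e+06
= 1.6860e+08 m/s

1.6860e+08


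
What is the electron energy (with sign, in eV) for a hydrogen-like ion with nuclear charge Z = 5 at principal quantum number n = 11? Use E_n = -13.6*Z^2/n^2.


E_n = -13.6 * Z^2 / n^2
= -13.6 * 5^2 / 11^2
= -13.6 * 25 / 121
= -2.8099 eV

-2.8099


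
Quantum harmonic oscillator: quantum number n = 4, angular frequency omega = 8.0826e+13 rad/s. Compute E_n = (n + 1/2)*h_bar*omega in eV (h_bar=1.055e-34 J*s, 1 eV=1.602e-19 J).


E = (n + 1/2) * h_bar * omega
= (4 + 0.5) * 1.055e-34 * 8.0826e+13
= 4.5 * 8.5271e-21
= 3.8372e-20 J
= 0.2395 eV

0.2395


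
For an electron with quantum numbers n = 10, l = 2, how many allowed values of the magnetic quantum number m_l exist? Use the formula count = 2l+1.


m_l ranges from -l to +l in integer steps
So m_l goes from -2 to +2
Count = 2l + 1 = 2*2 + 1
= 5

5


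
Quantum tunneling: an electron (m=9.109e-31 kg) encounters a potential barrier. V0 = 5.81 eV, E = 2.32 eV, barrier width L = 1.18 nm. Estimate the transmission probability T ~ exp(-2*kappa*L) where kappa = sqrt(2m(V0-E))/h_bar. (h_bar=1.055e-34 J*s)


V0 - E = 3.49 eV = 5.5910e-19 J
kappa = sqrt(2 * m * (V0-E)) / h_bar
= sqrt(2 * 9.109e-31 * 5.5910e-19) / 1.055e-34
= 9.5663e+09 /m
2*kappa*L = 2 * 9.5663e+09 * 1.18e-9
= 22.5764
T = exp(-22.5764) = 1.567519e-10

1.567519e-10


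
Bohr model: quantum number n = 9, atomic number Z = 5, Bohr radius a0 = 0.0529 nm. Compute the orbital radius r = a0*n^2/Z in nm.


r = a0 * n^2 / Z
= 0.0529 * 9^2 / 5
= 0.0529 * 81 / 5
= 0.857 nm

0.857


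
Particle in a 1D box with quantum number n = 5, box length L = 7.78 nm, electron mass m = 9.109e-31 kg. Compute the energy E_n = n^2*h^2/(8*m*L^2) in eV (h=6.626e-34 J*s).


E = n^2 * h^2 / (8 * m * L^2)
= 5^2 * (6.626e-34)^2 / (8 * 9.109e-31 * (7.78e-9)^2)
= 25 * 4.3904e-67 / (8 * 9.109e-31 * 6.0528e-17)
= 2.4884e-20 J
= 0.1553 eV

0.1553


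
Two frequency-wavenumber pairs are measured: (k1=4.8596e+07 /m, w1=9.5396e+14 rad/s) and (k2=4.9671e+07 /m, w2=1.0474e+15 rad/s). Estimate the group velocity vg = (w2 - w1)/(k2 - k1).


vg = (w2 - w1) / (k2 - k1)
= (1.0474e+15 - 9.5396e+14) / (4.9671e+07 - 4.8596e+07)
= 9.3440e+13 / 1.0750e+06
= 8.6921e+07 m/s

8.6921e+07


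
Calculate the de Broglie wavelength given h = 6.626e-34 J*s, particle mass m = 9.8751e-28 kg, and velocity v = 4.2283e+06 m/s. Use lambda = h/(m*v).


lambda = h / (m * v)
= 6.626e-34 / (9.8751e-28 * 4.2283e+06)
= 6.626e-34 / 4.1755e-21
= 1.5869e-13 m

1.5869e-13


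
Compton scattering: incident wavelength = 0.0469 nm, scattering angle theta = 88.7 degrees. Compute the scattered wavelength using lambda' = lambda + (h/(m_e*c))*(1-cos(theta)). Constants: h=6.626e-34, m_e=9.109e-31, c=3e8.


Compton wavelength: h/(m_e*c) = 2.4247e-12 m
d_lambda = 2.4247e-12 * (1 - cos(88.7 deg))
= 2.4247e-12 * 0.977313
= 2.3697e-12 m = 0.00237 nm
lambda' = 0.0469 + 0.00237
= 0.04927 nm

0.04927


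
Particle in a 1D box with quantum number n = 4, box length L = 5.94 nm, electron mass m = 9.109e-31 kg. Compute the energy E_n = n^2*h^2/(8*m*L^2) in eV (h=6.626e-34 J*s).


E = n^2 * h^2 / (8 * m * L^2)
= 4^2 * (6.626e-34)^2 / (8 * 9.109e-31 * (5.94e-9)^2)
= 16 * 4.3904e-67 / (8 * 9.109e-31 * 3.5284e-17)
= 2.7321e-20 J
= 0.1705 eV

0.1705


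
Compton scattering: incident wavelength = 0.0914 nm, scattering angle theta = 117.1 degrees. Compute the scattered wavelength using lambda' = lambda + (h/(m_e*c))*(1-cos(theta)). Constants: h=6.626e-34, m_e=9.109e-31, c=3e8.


Compton wavelength: h/(m_e*c) = 2.4247e-12 m
d_lambda = 2.4247e-12 * (1 - cos(117.1 deg))
= 2.4247e-12 * 1.455545
= 3.5293e-12 m = 0.003529 nm
lambda' = 0.0914 + 0.003529
= 0.094929 nm

0.094929


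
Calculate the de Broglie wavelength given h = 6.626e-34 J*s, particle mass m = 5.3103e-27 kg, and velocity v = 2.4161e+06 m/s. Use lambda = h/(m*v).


lambda = h / (m * v)
= 6.626e-34 / (5.3103e-27 * 2.4161e+06)
= 6.626e-34 / 1.2830e-20
= 5.1644e-14 m

5.1644e-14


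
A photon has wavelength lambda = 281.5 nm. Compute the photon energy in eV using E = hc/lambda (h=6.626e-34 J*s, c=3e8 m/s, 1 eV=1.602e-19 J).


E = hc / lambda
= (6.626e-34)(3e8) / (281.5e-9)
= 1.9878e-25 / 2.8150e-07
= 7.0615e-19 J
Converting to eV: 7.0615e-19 / 1.602e-19
= 4.4079 eV

4.4079


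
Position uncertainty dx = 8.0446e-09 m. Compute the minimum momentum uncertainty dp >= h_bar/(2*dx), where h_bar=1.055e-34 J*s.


dp = h_bar / (2 * dx)
= 1.055e-34 / (2 * 8.0446e-09)
= 1.055e-34 / 1.6089e-08
= 6.5572e-27 kg*m/s

6.5572e-27


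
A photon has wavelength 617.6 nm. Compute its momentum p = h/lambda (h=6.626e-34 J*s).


p = h / lambda
= 6.626e-34 / (617.6e-9)
= 6.626e-34 / 6.1760e-07
= 1.0729e-27 kg*m/s

1.0729e-27


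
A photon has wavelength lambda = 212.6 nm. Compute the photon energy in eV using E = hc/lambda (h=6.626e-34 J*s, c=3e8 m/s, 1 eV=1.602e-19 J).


E = hc / lambda
= (6.626e-34)(3e8) / (212.6e-9)
= 1.9878e-25 / 2.1260e-07
= 9.3500e-19 J
Converting to eV: 9.3500e-19 / 1.602e-19
= 5.8364 eV

5.8364


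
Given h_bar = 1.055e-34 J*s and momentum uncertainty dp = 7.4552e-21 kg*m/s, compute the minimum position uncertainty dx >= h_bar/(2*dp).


dx = h_bar / (2 * dp)
= 1.055e-34 / (2 * 7.4552e-21)
= 1.055e-34 / 1.4910e-20
= 7.0756e-15 m

7.0756e-15


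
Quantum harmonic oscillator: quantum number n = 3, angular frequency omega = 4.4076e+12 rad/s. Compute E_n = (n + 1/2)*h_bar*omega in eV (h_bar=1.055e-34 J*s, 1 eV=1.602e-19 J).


E = (n + 1/2) * h_bar * omega
= (3 + 0.5) * 1.055e-34 * 4.4076e+12
= 3.5 * 4.6500e-22
= 1.6275e-21 J
= 0.0102 eV

0.0102


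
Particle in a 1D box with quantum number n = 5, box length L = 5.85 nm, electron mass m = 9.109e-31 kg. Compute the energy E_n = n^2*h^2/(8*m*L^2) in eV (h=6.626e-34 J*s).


E = n^2 * h^2 / (8 * m * L^2)
= 5^2 * (6.626e-34)^2 / (8 * 9.109e-31 * (5.85e-9)^2)
= 25 * 4.3904e-67 / (8 * 9.109e-31 * 3.4223e-17)
= 4.4012e-20 J
= 0.2747 eV

0.2747


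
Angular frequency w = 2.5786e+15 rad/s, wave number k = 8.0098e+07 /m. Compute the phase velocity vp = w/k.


vp = w / k
= 2.5786e+15 / 8.0098e+07
= 3.2193e+07 m/s

3.2193e+07


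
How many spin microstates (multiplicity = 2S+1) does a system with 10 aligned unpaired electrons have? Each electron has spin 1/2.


Total spin S = N * (1/2) = 10 * 0.5 = 5.0
Spin multiplicity = 2S + 1
= 2 * 5.0 + 1
= 11

11


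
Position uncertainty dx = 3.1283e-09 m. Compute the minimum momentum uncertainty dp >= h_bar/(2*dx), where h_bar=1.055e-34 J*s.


dp = h_bar / (2 * dx)
= 1.055e-34 / (2 * 3.1283e-09)
= 1.055e-34 / 6.2566e-09
= 1.6862e-26 kg*m/s

1.6862e-26


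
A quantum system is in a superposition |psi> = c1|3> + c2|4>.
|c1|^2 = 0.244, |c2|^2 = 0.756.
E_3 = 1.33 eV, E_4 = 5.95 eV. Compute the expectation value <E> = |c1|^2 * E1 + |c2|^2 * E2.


<E> = |c1|^2 * E1 + |c2|^2 * E2
= 0.244 * 1.33 + 0.756 * 5.95
= 0.3245 + 4.4982
= 4.8227 eV

4.8227


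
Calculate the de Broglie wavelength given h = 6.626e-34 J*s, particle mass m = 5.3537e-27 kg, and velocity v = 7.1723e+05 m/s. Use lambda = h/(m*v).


lambda = h / (m * v)
= 6.626e-34 / (5.3537e-27 * 7.1723e+05)
= 6.626e-34 / 3.8398e-21
= 1.7256e-13 m

1.7256e-13


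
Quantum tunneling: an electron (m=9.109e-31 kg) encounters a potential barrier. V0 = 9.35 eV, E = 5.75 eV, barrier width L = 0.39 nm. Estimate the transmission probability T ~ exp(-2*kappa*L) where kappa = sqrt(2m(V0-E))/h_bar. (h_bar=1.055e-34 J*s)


V0 - E = 3.6 eV = 5.7672e-19 J
kappa = sqrt(2 * m * (V0-E)) / h_bar
= sqrt(2 * 9.109e-31 * 5.7672e-19) / 1.055e-34
= 9.7158e+09 /m
2*kappa*L = 2 * 9.7158e+09 * 0.39e-9
= 7.5784
T = exp(-7.5784) = 5.114013e-04

5.114013e-04


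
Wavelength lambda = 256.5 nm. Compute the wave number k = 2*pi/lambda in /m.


k = 2 * pi / lambda
= 6.2832 / (256.5e-9)
= 6.2832 / 2.5650e-07
= 2.4496e+07 /m

2.4496e+07


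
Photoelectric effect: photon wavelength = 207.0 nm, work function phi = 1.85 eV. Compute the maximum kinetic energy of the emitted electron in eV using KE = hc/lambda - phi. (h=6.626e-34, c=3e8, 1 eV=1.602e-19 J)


E_photon = hc / lambda
= (6.626e-34)(3e8) / (207.0e-9)
= 9.6029e-19 J
= 5.9943 eV
KE = E_photon - phi
= 5.9943 - 1.85
= 4.1443 eV

4.1443


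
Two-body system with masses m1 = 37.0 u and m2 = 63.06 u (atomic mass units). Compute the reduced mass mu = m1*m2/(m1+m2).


mu = m1 * m2 / (m1 + m2)
= 37.0 * 63.06 / (37.0 + 63.06)
= 2333.22 / 100.06
= 23.3182 u

23.3182


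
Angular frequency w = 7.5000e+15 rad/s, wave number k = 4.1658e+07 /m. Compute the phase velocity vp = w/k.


vp = w / k
= 7.5000e+15 / 4.1658e+07
= 1.8004e+08 m/s

1.8004e+08


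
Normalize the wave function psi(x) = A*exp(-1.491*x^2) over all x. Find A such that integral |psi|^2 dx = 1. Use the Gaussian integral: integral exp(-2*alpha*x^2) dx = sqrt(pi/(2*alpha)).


integral |psi|^2 dx = A^2 * sqrt(pi/(2*alpha)) = 1
A^2 = sqrt(2*alpha/pi)
= sqrt(2 * 1.491 / pi)
= 0.974269
A = sqrt(0.974269)
= 0.9871

0.9871


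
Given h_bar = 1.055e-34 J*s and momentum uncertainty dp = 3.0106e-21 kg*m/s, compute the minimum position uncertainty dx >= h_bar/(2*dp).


dx = h_bar / (2 * dp)
= 1.055e-34 / (2 * 3.0106e-21)
= 1.055e-34 / 6.0212e-21
= 1.7521e-14 m

1.7521e-14


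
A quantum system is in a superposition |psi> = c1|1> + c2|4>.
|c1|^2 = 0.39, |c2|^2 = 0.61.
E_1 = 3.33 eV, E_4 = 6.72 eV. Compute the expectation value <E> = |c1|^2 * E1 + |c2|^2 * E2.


<E> = |c1|^2 * E1 + |c2|^2 * E2
= 0.39 * 3.33 + 0.61 * 6.72
= 1.2987 + 4.0992
= 5.3979 eV

5.3979


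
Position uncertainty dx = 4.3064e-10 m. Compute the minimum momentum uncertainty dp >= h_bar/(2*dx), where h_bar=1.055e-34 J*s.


dp = h_bar / (2 * dx)
= 1.055e-34 / (2 * 4.3064e-10)
= 1.055e-34 / 8.6128e-10
= 1.2249e-25 kg*m/s

1.2249e-25


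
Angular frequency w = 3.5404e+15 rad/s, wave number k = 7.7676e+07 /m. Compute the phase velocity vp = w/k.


vp = w / k
= 3.5404e+15 / 7.7676e+07
= 4.5579e+07 m/s

4.5579e+07


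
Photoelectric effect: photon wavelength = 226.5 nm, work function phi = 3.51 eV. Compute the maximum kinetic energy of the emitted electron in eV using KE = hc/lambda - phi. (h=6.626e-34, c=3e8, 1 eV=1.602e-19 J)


E_photon = hc / lambda
= (6.626e-34)(3e8) / (226.5e-9)
= 8.7762e-19 J
= 5.4783 eV
KE = E_photon - phi
= 5.4783 - 3.51
= 1.9683 eV

1.9683


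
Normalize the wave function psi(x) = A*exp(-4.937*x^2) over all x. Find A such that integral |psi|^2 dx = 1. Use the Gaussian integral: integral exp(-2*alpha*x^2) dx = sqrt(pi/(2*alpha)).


integral |psi|^2 dx = A^2 * sqrt(pi/(2*alpha)) = 1
A^2 = sqrt(2*alpha/pi)
= sqrt(2 * 4.937 / pi)
= 1.772849
A = sqrt(1.772849)
= 1.3315

1.3315


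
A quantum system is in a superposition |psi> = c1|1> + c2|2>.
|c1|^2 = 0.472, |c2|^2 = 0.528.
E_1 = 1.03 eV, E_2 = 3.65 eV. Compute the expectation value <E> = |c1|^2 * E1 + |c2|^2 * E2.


<E> = |c1|^2 * E1 + |c2|^2 * E2
= 0.472 * 1.03 + 0.528 * 3.65
= 0.4862 + 1.9272
= 2.4134 eV

2.4134


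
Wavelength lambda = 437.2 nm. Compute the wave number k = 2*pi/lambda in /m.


k = 2 * pi / lambda
= 6.2832 / (437.2e-9)
= 6.2832 / 4.3720e-07
= 1.4371e+07 /m

1.4371e+07


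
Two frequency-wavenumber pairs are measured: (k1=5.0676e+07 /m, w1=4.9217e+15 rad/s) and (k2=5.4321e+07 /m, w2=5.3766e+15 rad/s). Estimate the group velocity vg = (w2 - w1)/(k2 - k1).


vg = (w2 - w1) / (k2 - k1)
= (5.3766e+15 - 4.9217e+15) / (5.4321e+07 - 5.0676e+07)
= 4.5490e+14 / 3.6450e+06
= 1.2480e+08 m/s

1.2480e+08


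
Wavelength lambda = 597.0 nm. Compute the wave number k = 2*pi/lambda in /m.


k = 2 * pi / lambda
= 6.2832 / (597.0e-9)
= 6.2832 / 5.9700e-07
= 1.0525e+07 /m

1.0525e+07


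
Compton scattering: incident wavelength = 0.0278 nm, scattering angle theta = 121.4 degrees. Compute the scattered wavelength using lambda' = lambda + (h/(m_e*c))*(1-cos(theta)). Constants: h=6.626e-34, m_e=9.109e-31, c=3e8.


Compton wavelength: h/(m_e*c) = 2.4247e-12 m
d_lambda = 2.4247e-12 * (1 - cos(121.4 deg))
= 2.4247e-12 * 1.52101
= 3.6880e-12 m = 0.003688 nm
lambda' = 0.0278 + 0.003688
= 0.031488 nm

0.031488


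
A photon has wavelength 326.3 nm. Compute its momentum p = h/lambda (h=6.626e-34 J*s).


p = h / lambda
= 6.626e-34 / (326.3e-9)
= 6.626e-34 / 3.2630e-07
= 2.0306e-27 kg*m/s

2.0306e-27


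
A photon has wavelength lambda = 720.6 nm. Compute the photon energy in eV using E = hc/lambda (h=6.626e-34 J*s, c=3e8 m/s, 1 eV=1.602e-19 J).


E = hc / lambda
= (6.626e-34)(3e8) / (720.6e-9)
= 1.9878e-25 / 7.2060e-07
= 2.7585e-19 J
Converting to eV: 2.7585e-19 / 1.602e-19
= 1.7219 eV

1.7219


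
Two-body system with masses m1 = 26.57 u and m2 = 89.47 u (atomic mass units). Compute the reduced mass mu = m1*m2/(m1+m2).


mu = m1 * m2 / (m1 + m2)
= 26.57 * 89.47 / (26.57 + 89.47)
= 2377.2179 / 116.04
= 20.4862 u

20.4862


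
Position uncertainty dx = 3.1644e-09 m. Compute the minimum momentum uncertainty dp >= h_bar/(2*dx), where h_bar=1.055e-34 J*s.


dp = h_bar / (2 * dx)
= 1.055e-34 / (2 * 3.1644e-09)
= 1.055e-34 / 6.3288e-09
= 1.6670e-26 kg*m/s

1.6670e-26


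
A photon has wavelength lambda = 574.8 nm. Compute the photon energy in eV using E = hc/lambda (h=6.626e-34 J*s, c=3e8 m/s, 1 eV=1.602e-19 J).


E = hc / lambda
= (6.626e-34)(3e8) / (574.8e-9)
= 1.9878e-25 / 5.7480e-07
= 3.4582e-19 J
Converting to eV: 3.4582e-19 / 1.602e-19
= 2.1587 eV

2.1587


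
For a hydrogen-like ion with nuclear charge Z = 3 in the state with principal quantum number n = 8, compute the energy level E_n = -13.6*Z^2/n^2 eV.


E_n = -13.6 * Z^2 / n^2
= -13.6 * 3^2 / 8^2
= -13.6 * 9 / 64
= -1.9125 eV

-1.9125


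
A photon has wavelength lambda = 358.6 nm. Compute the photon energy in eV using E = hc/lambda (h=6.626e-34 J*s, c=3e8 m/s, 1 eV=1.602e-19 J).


E = hc / lambda
= (6.626e-34)(3e8) / (358.6e-9)
= 1.9878e-25 / 3.5860e-07
= 5.5432e-19 J
Converting to eV: 5.5432e-19 / 1.602e-19
= 3.4602 eV

3.4602


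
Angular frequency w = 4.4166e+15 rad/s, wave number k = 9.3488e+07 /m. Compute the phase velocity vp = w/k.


vp = w / k
= 4.4166e+15 / 9.3488e+07
= 4.7242e+07 m/s

4.7242e+07


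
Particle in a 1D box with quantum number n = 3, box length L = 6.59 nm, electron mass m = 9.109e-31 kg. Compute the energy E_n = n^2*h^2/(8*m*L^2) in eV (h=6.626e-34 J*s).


E = n^2 * h^2 / (8 * m * L^2)
= 3^2 * (6.626e-34)^2 / (8 * 9.109e-31 * (6.59e-9)^2)
= 9 * 4.3904e-67 / (8 * 9.109e-31 * 4.3428e-17)
= 1.2486e-20 J
= 0.0779 eV

0.0779


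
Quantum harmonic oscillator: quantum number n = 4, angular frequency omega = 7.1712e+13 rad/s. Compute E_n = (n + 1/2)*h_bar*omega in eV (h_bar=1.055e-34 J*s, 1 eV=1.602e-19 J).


E = (n + 1/2) * h_bar * omega
= (4 + 0.5) * 1.055e-34 * 7.1712e+13
= 4.5 * 7.5656e-21
= 3.4045e-20 J
= 0.2125 eV

0.2125


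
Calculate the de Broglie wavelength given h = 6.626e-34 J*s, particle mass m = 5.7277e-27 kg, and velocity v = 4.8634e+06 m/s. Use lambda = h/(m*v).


lambda = h / (m * v)
= 6.626e-34 / (5.7277e-27 * 4.8634e+06)
= 6.626e-34 / 2.7856e-20
= 2.3787e-14 m

2.3787e-14


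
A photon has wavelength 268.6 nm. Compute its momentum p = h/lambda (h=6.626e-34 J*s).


p = h / lambda
= 6.626e-34 / (268.6e-9)
= 6.626e-34 / 2.6860e-07
= 2.4669e-27 kg*m/s

2.4669e-27


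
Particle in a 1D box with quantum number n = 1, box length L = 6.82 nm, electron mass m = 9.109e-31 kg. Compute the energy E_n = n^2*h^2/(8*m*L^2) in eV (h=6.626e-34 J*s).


E = n^2 * h^2 / (8 * m * L^2)
= 1^2 * (6.626e-34)^2 / (8 * 9.109e-31 * (6.82e-9)^2)
= 1 * 4.3904e-67 / (8 * 9.109e-31 * 4.6512e-17)
= 1.2953e-21 J
= 0.0081 eV

0.0081


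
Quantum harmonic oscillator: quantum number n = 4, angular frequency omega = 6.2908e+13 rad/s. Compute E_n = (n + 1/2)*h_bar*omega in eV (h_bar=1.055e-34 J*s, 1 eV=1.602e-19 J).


E = (n + 1/2) * h_bar * omega
= (4 + 0.5) * 1.055e-34 * 6.2908e+13
= 4.5 * 6.6368e-21
= 2.9866e-20 J
= 0.1864 eV

0.1864


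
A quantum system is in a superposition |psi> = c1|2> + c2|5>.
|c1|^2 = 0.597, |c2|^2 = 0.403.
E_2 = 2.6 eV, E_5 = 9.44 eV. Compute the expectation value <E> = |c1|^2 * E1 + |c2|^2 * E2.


<E> = |c1|^2 * E1 + |c2|^2 * E2
= 0.597 * 2.6 + 0.403 * 9.44
= 1.5522 + 3.8043
= 5.3565 eV

5.3565


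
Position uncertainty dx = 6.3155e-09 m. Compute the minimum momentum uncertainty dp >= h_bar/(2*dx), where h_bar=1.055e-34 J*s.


dp = h_bar / (2 * dx)
= 1.055e-34 / (2 * 6.3155e-09)
= 1.055e-34 / 1.2631e-08
= 8.3525e-27 kg*m/s

8.3525e-27


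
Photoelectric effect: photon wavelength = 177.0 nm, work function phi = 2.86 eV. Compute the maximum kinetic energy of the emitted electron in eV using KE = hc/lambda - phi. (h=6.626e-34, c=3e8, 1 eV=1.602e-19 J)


E_photon = hc / lambda
= (6.626e-34)(3e8) / (177.0e-9)
= 1.1231e-18 J
= 7.0103 eV
KE = E_photon - phi
= 7.0103 - 2.86
= 4.1503 eV

4.1503


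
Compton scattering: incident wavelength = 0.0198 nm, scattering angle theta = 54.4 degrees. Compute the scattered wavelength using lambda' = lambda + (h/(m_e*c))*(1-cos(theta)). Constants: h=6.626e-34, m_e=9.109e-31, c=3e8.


Compton wavelength: h/(m_e*c) = 2.4247e-12 m
d_lambda = 2.4247e-12 * (1 - cos(54.4 deg))
= 2.4247e-12 * 0.417877
= 1.0132e-12 m = 0.001013 nm
lambda' = 0.0198 + 0.001013
= 0.020813 nm

0.020813


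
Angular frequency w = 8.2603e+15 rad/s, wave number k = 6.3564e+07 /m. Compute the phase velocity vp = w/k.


vp = w / k
= 8.2603e+15 / 6.3564e+07
= 1.2995e+08 m/s

1.2995e+08


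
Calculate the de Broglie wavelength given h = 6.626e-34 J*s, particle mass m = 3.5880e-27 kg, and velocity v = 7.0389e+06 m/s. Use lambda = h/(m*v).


lambda = h / (m * v)
= 6.626e-34 / (3.5880e-27 * 7.0389e+06)
= 6.626e-34 / 2.5256e-20
= 2.6236e-14 m

2.6236e-14


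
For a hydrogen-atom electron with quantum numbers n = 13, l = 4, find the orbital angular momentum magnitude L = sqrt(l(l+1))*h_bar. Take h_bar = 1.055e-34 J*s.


L = sqrt(l*(l+1)) * h_bar
= sqrt(4 * 5) * 1.055e-34
= sqrt(20) * 1.055e-34
= 4.4721 * 1.055e-34
= 4.7181e-34 J*s

4.7181e-34


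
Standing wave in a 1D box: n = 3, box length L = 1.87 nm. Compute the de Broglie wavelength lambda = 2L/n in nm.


lambda = 2L / n
= 2 * 1.87 / 3
= 3.74 / 3
= 1.2467 nm

1.2467


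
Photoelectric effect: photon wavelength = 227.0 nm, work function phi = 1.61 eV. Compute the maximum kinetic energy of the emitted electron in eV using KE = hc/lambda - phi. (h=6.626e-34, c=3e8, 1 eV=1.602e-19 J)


E_photon = hc / lambda
= (6.626e-34)(3e8) / (227.0e-9)
= 8.7568e-19 J
= 5.4662 eV
KE = E_photon - phi
= 5.4662 - 1.61
= 3.8562 eV

3.8562


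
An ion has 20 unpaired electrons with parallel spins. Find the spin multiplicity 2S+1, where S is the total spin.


Total spin S = N * (1/2) = 20 * 0.5 = 10.0
Spin multiplicity = 2S + 1
= 2 * 10.0 + 1
= 21

21


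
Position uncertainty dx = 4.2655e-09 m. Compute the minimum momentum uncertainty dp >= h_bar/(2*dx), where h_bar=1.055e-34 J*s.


dp = h_bar / (2 * dx)
= 1.055e-34 / (2 * 4.2655e-09)
= 1.055e-34 / 8.5310e-09
= 1.2367e-26 kg*m/s

1.2367e-26


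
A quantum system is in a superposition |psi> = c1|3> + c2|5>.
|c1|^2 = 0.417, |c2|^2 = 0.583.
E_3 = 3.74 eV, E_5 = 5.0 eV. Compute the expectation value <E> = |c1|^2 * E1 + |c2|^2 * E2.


<E> = |c1|^2 * E1 + |c2|^2 * E2
= 0.417 * 3.74 + 0.583 * 5.0
= 1.5596 + 2.915
= 4.4746 eV

4.4746


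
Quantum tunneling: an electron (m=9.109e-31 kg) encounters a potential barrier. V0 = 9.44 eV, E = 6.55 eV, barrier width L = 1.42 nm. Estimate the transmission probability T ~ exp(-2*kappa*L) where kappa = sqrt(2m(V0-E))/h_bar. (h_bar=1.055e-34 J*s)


V0 - E = 2.89 eV = 4.6298e-19 J
kappa = sqrt(2 * m * (V0-E)) / h_bar
= sqrt(2 * 9.109e-31 * 4.6298e-19) / 1.055e-34
= 8.7052e+09 /m
2*kappa*L = 2 * 8.7052e+09 * 1.42e-9
= 24.7227
T = exp(-24.7227) = 1.832548e-11

1.832548e-11


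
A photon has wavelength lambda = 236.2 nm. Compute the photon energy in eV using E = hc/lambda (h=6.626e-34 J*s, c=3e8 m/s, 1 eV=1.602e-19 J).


E = hc / lambda
= (6.626e-34)(3e8) / (236.2e-9)
= 1.9878e-25 / 2.3620e-07
= 8.4157e-19 J
Converting to eV: 8.4157e-19 / 1.602e-19
= 5.2533 eV

5.2533


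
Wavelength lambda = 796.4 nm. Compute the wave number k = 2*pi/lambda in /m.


k = 2 * pi / lambda
= 6.2832 / (796.4e-9)
= 6.2832 / 7.9640e-07
= 7.8895e+06 /m

7.8895e+06


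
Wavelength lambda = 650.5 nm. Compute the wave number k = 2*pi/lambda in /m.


k = 2 * pi / lambda
= 6.2832 / (650.5e-9)
= 6.2832 / 6.5050e-07
= 9.6590e+06 /m

9.6590e+06


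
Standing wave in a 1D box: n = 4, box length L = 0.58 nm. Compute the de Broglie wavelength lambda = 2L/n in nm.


lambda = 2L / n
= 2 * 0.58 / 4
= 1.16 / 4
= 0.29 nm

0.29


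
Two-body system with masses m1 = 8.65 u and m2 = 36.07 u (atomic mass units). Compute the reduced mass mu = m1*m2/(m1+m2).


mu = m1 * m2 / (m1 + m2)
= 8.65 * 36.07 / (8.65 + 36.07)
= 312.0055 / 44.72
= 6.9769 u

6.9769


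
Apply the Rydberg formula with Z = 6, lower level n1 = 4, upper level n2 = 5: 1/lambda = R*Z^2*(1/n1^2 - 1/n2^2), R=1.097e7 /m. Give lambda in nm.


1/lambda = R * Z^2 * (1/n1^2 - 1/n2^2)
= 1.097e7 * 6^2 * (1/4^2 - 1/5^2)
= 1.097e7 * 36 * (0.0625 - 0.04)
= 8.8857e+06 /m
lambda = 1 / 8.8857e+06
= 112.5404 nm

112.5404


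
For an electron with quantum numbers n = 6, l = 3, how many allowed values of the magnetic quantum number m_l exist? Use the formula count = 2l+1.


m_l ranges from -l to +l in integer steps
So m_l goes from -3 to +3
Count = 2l + 1 = 2*3 + 1
= 7

7


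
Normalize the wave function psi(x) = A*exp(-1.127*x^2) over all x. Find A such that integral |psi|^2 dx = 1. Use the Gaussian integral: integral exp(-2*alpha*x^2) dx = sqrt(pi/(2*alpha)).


integral |psi|^2 dx = A^2 * sqrt(pi/(2*alpha)) = 1
A^2 = sqrt(2*alpha/pi)
= sqrt(2 * 1.127 / pi)
= 0.847036
A = sqrt(0.847036)
= 0.9203

0.9203


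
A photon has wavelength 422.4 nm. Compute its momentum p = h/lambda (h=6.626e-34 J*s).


p = h / lambda
= 6.626e-34 / (422.4e-9)
= 6.626e-34 / 4.2240e-07
= 1.5687e-27 kg*m/s

1.5687e-27


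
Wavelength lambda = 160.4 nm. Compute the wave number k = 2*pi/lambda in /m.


k = 2 * pi / lambda
= 6.2832 / (160.4e-9)
= 6.2832 / 1.6040e-07
= 3.9172e+07 /m

3.9172e+07


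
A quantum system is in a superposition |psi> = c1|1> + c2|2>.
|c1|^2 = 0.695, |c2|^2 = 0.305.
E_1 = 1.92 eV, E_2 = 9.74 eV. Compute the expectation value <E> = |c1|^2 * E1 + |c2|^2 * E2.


<E> = |c1|^2 * E1 + |c2|^2 * E2
= 0.695 * 1.92 + 0.305 * 9.74
= 1.3344 + 2.9707
= 4.3051 eV

4.3051


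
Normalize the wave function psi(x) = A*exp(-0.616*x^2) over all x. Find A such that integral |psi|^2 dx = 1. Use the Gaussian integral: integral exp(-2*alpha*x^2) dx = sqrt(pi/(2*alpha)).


integral |psi|^2 dx = A^2 * sqrt(pi/(2*alpha)) = 1
A^2 = sqrt(2*alpha/pi)
= sqrt(2 * 0.616 / pi)
= 0.626225
A = sqrt(0.626225)
= 0.7913

0.7913


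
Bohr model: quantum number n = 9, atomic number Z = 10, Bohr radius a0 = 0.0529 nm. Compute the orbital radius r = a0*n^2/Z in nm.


r = a0 * n^2 / Z
= 0.0529 * 9^2 / 10
= 0.0529 * 81 / 10
= 0.4285 nm

0.4285


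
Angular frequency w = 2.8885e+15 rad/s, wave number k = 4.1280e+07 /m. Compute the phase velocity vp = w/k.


vp = w / k
= 2.8885e+15 / 4.1280e+07
= 6.9973e+07 m/s

6.9973e+07


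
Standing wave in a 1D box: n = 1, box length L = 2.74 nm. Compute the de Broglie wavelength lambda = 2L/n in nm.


lambda = 2L / n
= 2 * 2.74 / 1
= 5.48 / 1
= 5.48 nm

5.48


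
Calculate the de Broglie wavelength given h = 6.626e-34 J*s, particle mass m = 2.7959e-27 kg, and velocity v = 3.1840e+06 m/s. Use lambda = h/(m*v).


lambda = h / (m * v)
= 6.626e-34 / (2.7959e-27 * 3.1840e+06)
= 6.626e-34 / 8.9021e-21
= 7.4431e-14 m

7.4431e-14


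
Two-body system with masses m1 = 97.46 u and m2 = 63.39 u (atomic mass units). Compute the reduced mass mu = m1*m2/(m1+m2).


mu = m1 * m2 / (m1 + m2)
= 97.46 * 63.39 / (97.46 + 63.39)
= 6177.9894 / 160.85
= 38.4084 u

38.4084


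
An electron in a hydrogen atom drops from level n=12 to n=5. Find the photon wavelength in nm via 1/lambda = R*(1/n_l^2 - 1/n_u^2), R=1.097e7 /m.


1/lambda = R * (1/n_l^2 - 1/n_u^2)
= 1.097e7 * (1/5^2 - 1/12^2)
= 1.097e7 * (0.04 - 0.006944)
= 1.097e7 * 0.033056
= 3.6262e+05 /m
lambda = 1 / 3.6262e+05 = 2757.712 nm

2757.712


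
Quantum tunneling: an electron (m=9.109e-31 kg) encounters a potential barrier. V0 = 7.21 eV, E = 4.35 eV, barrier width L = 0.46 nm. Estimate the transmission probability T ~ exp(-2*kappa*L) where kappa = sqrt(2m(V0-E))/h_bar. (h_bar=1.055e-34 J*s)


V0 - E = 2.86 eV = 4.5817e-19 J
kappa = sqrt(2 * m * (V0-E)) / h_bar
= sqrt(2 * 9.109e-31 * 4.5817e-19) / 1.055e-34
= 8.6599e+09 /m
2*kappa*L = 2 * 8.6599e+09 * 0.46e-9
= 7.9671
T = exp(-7.9671) = 3.466847e-04

3.466847e-04


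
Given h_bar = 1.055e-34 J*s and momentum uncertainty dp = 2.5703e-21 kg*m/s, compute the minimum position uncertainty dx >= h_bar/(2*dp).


dx = h_bar / (2 * dp)
= 1.055e-34 / (2 * 2.5703e-21)
= 1.055e-34 / 5.1406e-21
= 2.0523e-14 m

2.0523e-14


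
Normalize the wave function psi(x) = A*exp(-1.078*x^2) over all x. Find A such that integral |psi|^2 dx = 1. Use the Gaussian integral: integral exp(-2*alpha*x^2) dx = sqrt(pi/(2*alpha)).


integral |psi|^2 dx = A^2 * sqrt(pi/(2*alpha)) = 1
A^2 = sqrt(2*alpha/pi)
= sqrt(2 * 1.078 / pi)
= 0.828418
A = sqrt(0.828418)
= 0.9102

0.9102


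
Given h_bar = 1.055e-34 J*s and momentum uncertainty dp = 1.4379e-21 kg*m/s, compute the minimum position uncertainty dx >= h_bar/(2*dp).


dx = h_bar / (2 * dp)
= 1.055e-34 / (2 * 1.4379e-21)
= 1.055e-34 / 2.8758e-21
= 3.6685e-14 m

3.6685e-14


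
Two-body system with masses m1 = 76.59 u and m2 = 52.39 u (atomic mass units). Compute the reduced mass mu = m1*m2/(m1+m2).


mu = m1 * m2 / (m1 + m2)
= 76.59 * 52.39 / (76.59 + 52.39)
= 4012.5501 / 128.98
= 31.1099 u

31.1099


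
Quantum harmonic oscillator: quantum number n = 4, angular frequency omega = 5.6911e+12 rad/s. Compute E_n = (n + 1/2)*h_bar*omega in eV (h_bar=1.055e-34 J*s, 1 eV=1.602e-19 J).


E = (n + 1/2) * h_bar * omega
= (4 + 0.5) * 1.055e-34 * 5.6911e+12
= 4.5 * 6.0041e-22
= 2.7018e-21 J
= 0.0169 eV

0.0169


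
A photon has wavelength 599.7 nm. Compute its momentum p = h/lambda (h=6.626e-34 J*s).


p = h / lambda
= 6.626e-34 / (599.7e-9)
= 6.626e-34 / 5.9970e-07
= 1.1049e-27 kg*m/s

1.1049e-27


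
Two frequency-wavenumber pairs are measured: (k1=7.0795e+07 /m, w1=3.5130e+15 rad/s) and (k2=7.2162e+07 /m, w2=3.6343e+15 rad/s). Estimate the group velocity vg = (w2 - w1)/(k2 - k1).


vg = (w2 - w1) / (k2 - k1)
= (3.6343e+15 - 3.5130e+15) / (7.2162e+07 - 7.0795e+07)
= 1.2130e+14 / 1.3670e+06
= 8.8734e+07 m/s

8.8734e+07


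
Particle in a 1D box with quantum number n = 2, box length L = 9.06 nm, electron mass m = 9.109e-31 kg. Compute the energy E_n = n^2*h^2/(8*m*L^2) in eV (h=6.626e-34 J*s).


E = n^2 * h^2 / (8 * m * L^2)
= 2^2 * (6.626e-34)^2 / (8 * 9.109e-31 * (9.06e-9)^2)
= 4 * 4.3904e-67 / (8 * 9.109e-31 * 8.2084e-17)
= 2.9359e-21 J
= 0.0183 eV

0.0183


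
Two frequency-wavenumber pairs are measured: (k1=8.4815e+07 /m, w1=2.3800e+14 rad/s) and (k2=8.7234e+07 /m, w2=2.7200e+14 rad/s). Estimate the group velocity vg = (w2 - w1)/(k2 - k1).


vg = (w2 - w1) / (k2 - k1)
= (2.7200e+14 - 2.3800e+14) / (8.7234e+07 - 8.4815e+07)
= 3.4000e+13 / 2.4190e+06
= 1.4055e+07 m/s

1.4055e+07


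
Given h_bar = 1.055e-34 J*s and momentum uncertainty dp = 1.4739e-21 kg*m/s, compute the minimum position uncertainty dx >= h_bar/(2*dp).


dx = h_bar / (2 * dp)
= 1.055e-34 / (2 * 1.4739e-21)
= 1.055e-34 / 2.9478e-21
= 3.5789e-14 m

3.5789e-14


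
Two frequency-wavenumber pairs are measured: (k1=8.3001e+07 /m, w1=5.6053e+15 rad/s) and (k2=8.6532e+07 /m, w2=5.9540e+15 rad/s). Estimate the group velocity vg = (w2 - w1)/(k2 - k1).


vg = (w2 - w1) / (k2 - k1)
= (5.9540e+15 - 5.6053e+15) / (8.6532e+07 - 8.3001e+07)
= 3.4870e+14 / 3.5310e+06
= 9.8754e+07 m/s

9.8754e+07


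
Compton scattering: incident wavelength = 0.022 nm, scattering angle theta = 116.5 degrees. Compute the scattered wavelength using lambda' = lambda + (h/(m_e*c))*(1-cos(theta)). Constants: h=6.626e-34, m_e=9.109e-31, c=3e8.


Compton wavelength: h/(m_e*c) = 2.4247e-12 m
d_lambda = 2.4247e-12 * (1 - cos(116.5 deg))
= 2.4247e-12 * 1.446198
= 3.5066e-12 m = 0.003507 nm
lambda' = 0.022 + 0.003507
= 0.025507 nm

0.025507


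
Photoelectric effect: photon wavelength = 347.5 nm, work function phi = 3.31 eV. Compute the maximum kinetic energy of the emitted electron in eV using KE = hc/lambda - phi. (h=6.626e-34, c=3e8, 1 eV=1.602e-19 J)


E_photon = hc / lambda
= (6.626e-34)(3e8) / (347.5e-9)
= 5.7203e-19 J
= 3.5707 eV
KE = E_photon - phi
= 3.5707 - 3.31
= 0.2607 eV

0.2607


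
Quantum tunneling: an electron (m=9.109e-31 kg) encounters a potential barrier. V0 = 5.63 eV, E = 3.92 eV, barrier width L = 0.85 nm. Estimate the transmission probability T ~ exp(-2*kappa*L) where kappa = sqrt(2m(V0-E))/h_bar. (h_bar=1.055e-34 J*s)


V0 - E = 1.71 eV = 2.7394e-19 J
kappa = sqrt(2 * m * (V0-E)) / h_bar
= sqrt(2 * 9.109e-31 * 2.7394e-19) / 1.055e-34
= 6.6962e+09 /m
2*kappa*L = 2 * 6.6962e+09 * 0.85e-9
= 11.3835
T = exp(-11.3835) = 1.138165e-05

1.138165e-05


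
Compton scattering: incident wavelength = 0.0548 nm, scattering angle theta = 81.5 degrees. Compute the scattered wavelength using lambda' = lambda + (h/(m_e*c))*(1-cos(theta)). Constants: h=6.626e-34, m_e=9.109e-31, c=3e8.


Compton wavelength: h/(m_e*c) = 2.4247e-12 m
d_lambda = 2.4247e-12 * (1 - cos(81.5 deg))
= 2.4247e-12 * 0.852191
= 2.0663e-12 m = 0.002066 nm
lambda' = 0.0548 + 0.002066
= 0.056866 nm

0.056866


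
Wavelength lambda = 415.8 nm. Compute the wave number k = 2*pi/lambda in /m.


k = 2 * pi / lambda
= 6.2832 / (415.8e-9)
= 6.2832 / 4.1580e-07
= 1.5111e+07 /m

1.5111e+07


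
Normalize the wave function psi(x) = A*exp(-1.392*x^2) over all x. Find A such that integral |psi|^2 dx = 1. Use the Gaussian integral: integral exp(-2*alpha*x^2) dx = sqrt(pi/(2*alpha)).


integral |psi|^2 dx = A^2 * sqrt(pi/(2*alpha)) = 1
A^2 = sqrt(2*alpha/pi)
= sqrt(2 * 1.392 / pi)
= 0.941369
A = sqrt(0.941369)
= 0.9702

0.9702


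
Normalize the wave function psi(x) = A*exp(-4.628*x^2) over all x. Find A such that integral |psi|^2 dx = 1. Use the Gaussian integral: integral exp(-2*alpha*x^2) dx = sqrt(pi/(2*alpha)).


integral |psi|^2 dx = A^2 * sqrt(pi/(2*alpha)) = 1
A^2 = sqrt(2*alpha/pi)
= sqrt(2 * 4.628 / pi)
= 1.716472
A = sqrt(1.716472)
= 1.3101

1.3101


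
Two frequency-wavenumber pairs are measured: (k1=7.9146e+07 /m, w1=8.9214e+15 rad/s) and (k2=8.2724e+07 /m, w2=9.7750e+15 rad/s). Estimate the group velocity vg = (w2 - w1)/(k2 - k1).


vg = (w2 - w1) / (k2 - k1)
= (9.7750e+15 - 8.9214e+15) / (8.2724e+07 - 7.9146e+07)
= 8.5360e+14 / 3.5780e+06
= 2.3857e+08 m/s

2.3857e+08


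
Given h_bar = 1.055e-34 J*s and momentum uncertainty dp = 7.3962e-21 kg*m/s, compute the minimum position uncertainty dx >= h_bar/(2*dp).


dx = h_bar / (2 * dp)
= 1.055e-34 / (2 * 7.3962e-21)
= 1.055e-34 / 1.4792e-20
= 7.1320e-15 m

7.1320e-15


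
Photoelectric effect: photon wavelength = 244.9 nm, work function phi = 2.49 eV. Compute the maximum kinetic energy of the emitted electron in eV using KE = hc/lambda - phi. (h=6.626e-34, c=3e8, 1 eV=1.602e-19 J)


E_photon = hc / lambda
= (6.626e-34)(3e8) / (244.9e-9)
= 8.1168e-19 J
= 5.0667 eV
KE = E_photon - phi
= 5.0667 - 2.49
= 2.5767 eV

2.5767


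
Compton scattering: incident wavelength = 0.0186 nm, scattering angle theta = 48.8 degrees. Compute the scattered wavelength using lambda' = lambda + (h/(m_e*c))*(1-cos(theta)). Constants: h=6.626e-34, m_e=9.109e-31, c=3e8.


Compton wavelength: h/(m_e*c) = 2.4247e-12 m
d_lambda = 2.4247e-12 * (1 - cos(48.8 deg))
= 2.4247e-12 * 0.341311
= 8.2758e-13 m = 0.000828 nm
lambda' = 0.0186 + 0.000828
= 0.019428 nm

0.019428


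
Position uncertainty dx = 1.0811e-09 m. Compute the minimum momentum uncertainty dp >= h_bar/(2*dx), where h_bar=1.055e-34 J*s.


dp = h_bar / (2 * dx)
= 1.055e-34 / (2 * 1.0811e-09)
= 1.055e-34 / 2.1622e-09
= 4.8793e-26 kg*m/s

4.8793e-26


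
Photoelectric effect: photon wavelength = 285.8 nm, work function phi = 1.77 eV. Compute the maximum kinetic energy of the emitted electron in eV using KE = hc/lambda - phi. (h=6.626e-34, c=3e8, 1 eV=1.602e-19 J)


E_photon = hc / lambda
= (6.626e-34)(3e8) / (285.8e-9)
= 6.9552e-19 J
= 4.3416 eV
KE = E_photon - phi
= 4.3416 - 1.77
= 2.5716 eV

2.5716


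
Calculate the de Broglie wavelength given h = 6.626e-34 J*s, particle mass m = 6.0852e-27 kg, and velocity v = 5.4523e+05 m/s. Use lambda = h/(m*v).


lambda = h / (m * v)
= 6.626e-34 / (6.0852e-27 * 5.4523e+05)
= 6.626e-34 / 3.3178e-21
= 1.9971e-13 m

1.9971e-13


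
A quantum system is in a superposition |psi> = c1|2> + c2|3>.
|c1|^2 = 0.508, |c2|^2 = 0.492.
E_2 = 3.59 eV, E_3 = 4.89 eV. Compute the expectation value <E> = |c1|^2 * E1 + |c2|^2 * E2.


<E> = |c1|^2 * E1 + |c2|^2 * E2
= 0.508 * 3.59 + 0.492 * 4.89
= 1.8237 + 2.4059
= 4.2296 eV

4.2296


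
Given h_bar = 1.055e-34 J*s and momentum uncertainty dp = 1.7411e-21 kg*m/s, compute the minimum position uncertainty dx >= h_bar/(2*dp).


dx = h_bar / (2 * dp)
= 1.055e-34 / (2 * 1.7411e-21)
= 1.055e-34 / 3.4822e-21
= 3.0297e-14 m

3.0297e-14


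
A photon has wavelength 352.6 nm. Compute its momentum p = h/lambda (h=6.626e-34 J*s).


p = h / lambda
= 6.626e-34 / (352.6e-9)
= 6.626e-34 / 3.5260e-07
= 1.8792e-27 kg*m/s

1.8792e-27


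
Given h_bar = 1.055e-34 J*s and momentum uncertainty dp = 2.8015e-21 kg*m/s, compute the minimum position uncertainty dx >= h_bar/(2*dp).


dx = h_bar / (2 * dp)
= 1.055e-34 / (2 * 2.8015e-21)
= 1.055e-34 / 5.6030e-21
= 1.8829e-14 m

1.8829e-14


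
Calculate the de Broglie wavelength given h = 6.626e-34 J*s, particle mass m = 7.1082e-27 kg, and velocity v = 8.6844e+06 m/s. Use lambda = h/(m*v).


lambda = h / (m * v)
= 6.626e-34 / (7.1082e-27 * 8.6844e+06)
= 6.626e-34 / 6.1730e-20
= 1.0734e-14 m

1.0734e-14


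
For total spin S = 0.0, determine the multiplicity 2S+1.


Spin multiplicity = 2S + 1
= 2 * 0.0 + 1
= 0.0 + 1
= 1

1


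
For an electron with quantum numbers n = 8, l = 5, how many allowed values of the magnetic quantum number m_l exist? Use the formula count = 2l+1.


m_l ranges from -l to +l in integer steps
So m_l goes from -5 to +5
Count = 2l + 1 = 2*5 + 1
= 11

11


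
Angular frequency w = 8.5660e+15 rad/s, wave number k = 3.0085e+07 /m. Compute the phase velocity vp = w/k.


vp = w / k
= 8.5660e+15 / 3.0085e+07
= 2.8473e+08 m/s

2.8473e+08


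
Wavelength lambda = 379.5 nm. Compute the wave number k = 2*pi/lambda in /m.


k = 2 * pi / lambda
= 6.2832 / (379.5e-9)
= 6.2832 / 3.7950e-07
= 1.6556e+07 /m

1.6556e+07


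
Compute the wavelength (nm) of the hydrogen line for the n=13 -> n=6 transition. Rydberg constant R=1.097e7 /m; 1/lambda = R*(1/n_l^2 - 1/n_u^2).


1/lambda = R * (1/n_l^2 - 1/n_u^2)
= 1.097e7 * (1/6^2 - 1/13^2)
= 1.097e7 * (0.027778 - 0.005917)
= 1.097e7 * 0.021861
= 2.3981e+05 /m
lambda = 1 / 2.3981e+05 = 4169.9509 nm

4169.9509


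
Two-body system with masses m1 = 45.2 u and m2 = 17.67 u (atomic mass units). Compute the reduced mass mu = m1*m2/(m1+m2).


mu = m1 * m2 / (m1 + m2)
= 45.2 * 17.67 / (45.2 + 17.67)
= 798.684 / 62.87
= 12.7037 u

12.7037


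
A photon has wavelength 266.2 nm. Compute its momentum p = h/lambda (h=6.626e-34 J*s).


p = h / lambda
= 6.626e-34 / (266.2e-9)
= 6.626e-34 / 2.6620e-07
= 2.4891e-27 kg*m/s

2.4891e-27


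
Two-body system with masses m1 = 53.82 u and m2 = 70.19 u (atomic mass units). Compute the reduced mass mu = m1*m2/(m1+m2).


mu = m1 * m2 / (m1 + m2)
= 53.82 * 70.19 / (53.82 + 70.19)
= 3777.6258 / 124.01
= 30.4623 u

30.4623
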